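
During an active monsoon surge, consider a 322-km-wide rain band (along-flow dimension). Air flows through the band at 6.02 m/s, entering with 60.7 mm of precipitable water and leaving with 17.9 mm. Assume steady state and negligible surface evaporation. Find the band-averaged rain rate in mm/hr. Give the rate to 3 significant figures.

R ≈ 2.88 mm/hr

Column moisture flux per unit crosswind length is F = V × PW.
Inflow: F_in = 6.02 × 60.7 = 365.414 mm·m/s
Outflow: F_out = 6.02 × 17.9 = 107.758 mm·m/s
Steady-state rate R = (F_in − F_out)/L = (365.414 − 107.758) / 322000 m = 8.002e-04 mm/s.
R = 8.002e-04 × 3600 = 2.88 mm/hr.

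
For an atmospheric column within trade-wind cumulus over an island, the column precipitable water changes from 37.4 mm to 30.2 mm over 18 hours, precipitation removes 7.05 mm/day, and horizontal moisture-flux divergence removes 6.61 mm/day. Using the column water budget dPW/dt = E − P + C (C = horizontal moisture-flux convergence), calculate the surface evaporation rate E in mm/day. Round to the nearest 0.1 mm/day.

E ≈ 4.1 mm/day

dPW/dt = (30.2 − 37.4) mm / (18/24 day) = -9.600 mm/day.
E = dPW/dt + P − C = (-9.600) + 7.05 − (-6.61) = 4.1 mm/day.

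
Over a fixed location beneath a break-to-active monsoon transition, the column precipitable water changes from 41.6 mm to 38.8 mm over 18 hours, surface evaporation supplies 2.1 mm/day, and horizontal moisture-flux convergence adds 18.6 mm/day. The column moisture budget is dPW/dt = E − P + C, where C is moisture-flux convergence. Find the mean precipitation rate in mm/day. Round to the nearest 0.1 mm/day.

dPW/dt = (38.8 − 41.6) mm / (18/24 day) = -3.733 mm/day.
P = E + C − dPW/dt = 2.1 + (18.6) − (-3.733) = 24.4 mm/day.

P ≈ 24.4 mm/day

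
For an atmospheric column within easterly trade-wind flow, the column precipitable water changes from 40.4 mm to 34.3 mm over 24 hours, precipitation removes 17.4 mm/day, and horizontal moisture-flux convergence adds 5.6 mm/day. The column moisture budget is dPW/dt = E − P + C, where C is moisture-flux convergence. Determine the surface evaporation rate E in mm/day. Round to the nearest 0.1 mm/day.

E ≈ 5.7 mm/day

dPW/dt = (34.3 − 40.4) mm / (24/24 day) = -6.100 mm/day.
E = dPW/dt + P − C = (-6.100) + 17.4 − (5.6) = 5.7 mm/day.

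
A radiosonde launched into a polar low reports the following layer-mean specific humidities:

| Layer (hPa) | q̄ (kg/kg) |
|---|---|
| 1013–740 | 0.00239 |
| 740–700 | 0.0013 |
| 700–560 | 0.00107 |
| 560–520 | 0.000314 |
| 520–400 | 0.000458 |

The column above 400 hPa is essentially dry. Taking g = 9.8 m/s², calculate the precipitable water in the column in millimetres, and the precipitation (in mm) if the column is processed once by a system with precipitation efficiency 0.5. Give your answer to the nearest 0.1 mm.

PW ≈ 9.4 mm; precipitation ≈ 4.7 mm

Precipitable water is the column-integrated vapour mass per unit area: PW = (1/g) Σ q̄ Δp, with q in kg/kg and Δp in Pa (1 kg/m² of water = 1 mm).
Layer 1013–740 hPa: Δp = 273 hPa = 27300 Pa, q̄ = 0.00239 kg/kg → 0.00239 × 27300 / 9.8 = 6.66 mm
Layer 740–700 hPa: Δp = 40 hPa = 4000 Pa, q̄ = 0.0013 kg/kg → 0.0013 × 4000 / 9.8 = 0.53 mm
Layer 700–560 hPa: Δp = 140 hPa = 14000 Pa, q̄ = 0.00107 kg/kg → 0.00107 × 14000 / 9.8 = 1.53 mm
Layer 560–520 hPa: Δp = 40 hPa = 4000 Pa, q̄ = 0.000314 kg/kg → 0.000314 × 4000 / 9.8 = 0.13 mm
Layer 520–400 hPa: Δp = 120 hPa = 12000 Pa, q̄ = 0.000458 kg/kg → 0.000458 × 12000 / 9.8 = 0.56 mm
PW = 6.66 + 0.53 + 1.53 + 0.13 + 0.56 = 9.41 ≈ 9.4 mm.
Precipitation = ε × PW = 0.5 × 9.4 = 4.7 mm.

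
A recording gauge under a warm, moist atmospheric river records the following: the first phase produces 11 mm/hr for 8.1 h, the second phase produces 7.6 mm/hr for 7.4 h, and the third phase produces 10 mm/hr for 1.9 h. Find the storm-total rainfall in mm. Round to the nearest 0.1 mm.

Total = Σ Rᵢ Δtᵢ = 11 × 8.1 + 7.6 × 7.4 + 10 × 1.9
      = 89.1 + 56.24 + 19 = 164.3 mm.

total ≈ 164.3 mm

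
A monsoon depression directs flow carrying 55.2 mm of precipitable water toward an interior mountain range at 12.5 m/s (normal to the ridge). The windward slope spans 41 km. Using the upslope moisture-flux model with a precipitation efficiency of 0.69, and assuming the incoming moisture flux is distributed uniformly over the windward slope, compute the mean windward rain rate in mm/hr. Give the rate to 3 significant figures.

R ≈ 41.8 mm/hr

Incoming column moisture flux per unit ridge length: F = V × PW = 12.5 × 55.2 = 690 mm·m/s.
Spread over the 41 km slope with efficiency ε = 0.69: R = ε·F/W = 0.69 × 690 / 41000 m = 1.161e-02 mm/s.
R = 1.161e-02 × 3600 = 41.8 mm/hr.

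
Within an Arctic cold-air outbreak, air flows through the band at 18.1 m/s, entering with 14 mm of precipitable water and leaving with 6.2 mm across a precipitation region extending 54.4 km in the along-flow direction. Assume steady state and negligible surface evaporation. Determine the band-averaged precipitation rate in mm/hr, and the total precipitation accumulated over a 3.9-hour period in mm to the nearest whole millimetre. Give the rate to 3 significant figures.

R ≈ 9.34 mm/hr; total ≈ 36 mm

Column moisture flux per unit crosswind length is F = V × PW.
Inflow: F_in = 18.1 × 14 = 253.4 mm·m/s
Outflow: F_out = 18.1 × 6.2 = 112.22 mm·m/s
Steady-state rate R = (F_in − F_out)/L = (253.4 − 112.22) / 54400 m = 2.595e-03 mm/s.
R = 2.595e-03 × 3600 = 9.34 mm/hr.
Over 3.9 h: total = 9.34 × 3.9 = 36.426 ≈ 36 mm.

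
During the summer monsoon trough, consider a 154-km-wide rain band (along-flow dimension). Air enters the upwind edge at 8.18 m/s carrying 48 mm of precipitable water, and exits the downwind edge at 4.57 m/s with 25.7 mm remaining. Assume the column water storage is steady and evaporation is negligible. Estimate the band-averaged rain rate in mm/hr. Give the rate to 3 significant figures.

R ≈ 6.43 mm/hr

Column moisture flux per unit crosswind length is F = V × PW.
Inflow: F_in = 8.18 × 48 = 392.64 mm·m/s
Outflow: F_out = 4.57 × 25.7 = 117.449 mm·m/s
Steady-state rate R = (F_in − F_out)/L = (392.64 − 117.449) / 154000 m = 1.787e-03 mm/s.
R = 1.787e-03 × 3600 = 6.43 mm/hr.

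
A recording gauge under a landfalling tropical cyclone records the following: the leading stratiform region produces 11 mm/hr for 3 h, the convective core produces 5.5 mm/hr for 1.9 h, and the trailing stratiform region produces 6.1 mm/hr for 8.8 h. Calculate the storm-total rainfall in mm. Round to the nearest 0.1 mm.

Total = Σ Rᵢ Δtᵢ = 11 × 3 + 5.5 × 1.9 + 6.1 × 8.8
      = 33 + 10.45 + 53.68 = 97.1 mm.

total ≈ 97.1 mm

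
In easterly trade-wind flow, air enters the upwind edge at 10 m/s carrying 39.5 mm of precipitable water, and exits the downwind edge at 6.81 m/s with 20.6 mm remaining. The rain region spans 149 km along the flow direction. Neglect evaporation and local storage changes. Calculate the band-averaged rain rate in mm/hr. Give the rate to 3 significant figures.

Column moisture flux per unit crosswind length is F = V × PW.
Inflow: F_in = 10 × 39.5 = 395 mm·m/s
Outflow: F_out = 6.81 × 20.6 = 140.286 mm·m/s
Steady-state rate R = (F_in − F_out)/L = (395 − 140.286) / 149000 m = 1.709e-03 mm/s.
R = 1.709e-03 × 3600 = 6.15 mm/hr.

R ≈ 6.15 mm/hr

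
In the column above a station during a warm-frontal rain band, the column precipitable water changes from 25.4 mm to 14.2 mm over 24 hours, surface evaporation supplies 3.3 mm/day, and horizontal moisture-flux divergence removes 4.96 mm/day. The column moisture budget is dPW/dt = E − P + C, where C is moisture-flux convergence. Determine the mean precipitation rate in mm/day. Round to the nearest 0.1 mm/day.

dPW/dt = (14.2 − 25.4) mm / (24/24 day) = -11.200 mm/day.
P = E + C − dPW/dt = 3.3 + (-4.96) − (-11.200) = 9.5 mm/day.

P ≈ 9.5 mm/day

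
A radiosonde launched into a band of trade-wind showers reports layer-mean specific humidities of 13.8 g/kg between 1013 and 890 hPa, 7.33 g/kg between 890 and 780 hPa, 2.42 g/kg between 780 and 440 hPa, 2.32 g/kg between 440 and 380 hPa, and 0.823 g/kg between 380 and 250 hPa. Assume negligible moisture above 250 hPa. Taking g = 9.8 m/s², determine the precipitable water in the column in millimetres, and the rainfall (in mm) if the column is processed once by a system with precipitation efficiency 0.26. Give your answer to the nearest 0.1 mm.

PW ≈ 36.5 mm; rainfall ≈ 9.5 mm

Precipitable water is the column-integrated vapour mass per unit area: PW = (1/g) Σ q̄ Δp, with q in kg/kg and Δp in Pa (1 kg/m² of water = 1 mm).
Layer 1013–890 hPa: Δp = 123 hPa = 12300 Pa, q̄ = 0.0138 kg/kg → 0.0138 × 12300 / 9.8 = 17.32 mm
Layer 890–780 hPa: Δp = 110 hPa = 11000 Pa, q̄ = 0.00733 kg/kg → 0.00733 × 11000 / 9.8 = 8.23 mm
Layer 780–440 hPa: Δp = 340 hPa = 34000 Pa, q̄ = 0.00242 kg/kg → 0.00242 × 34000 / 9.8 = 8.40 mm
Layer 440–380 hPa: Δp = 60 hPa = 6000 Pa, q̄ = 0.00232 kg/kg → 0.00232 × 6000 / 9.8 = 1.42 mm
Layer 380–250 hPa: Δp = 130 hPa = 13000 Pa, q̄ = 0.000823 kg/kg → 0.000823 × 13000 / 9.8 = 1.09 mm
PW = 17.32 + 8.23 + 8.40 + 1.42 + 1.09 = 36.46 ≈ 36.5 mm.
Rainfall = ε × PW = 0.26 × 36.5 = 9.5 mm.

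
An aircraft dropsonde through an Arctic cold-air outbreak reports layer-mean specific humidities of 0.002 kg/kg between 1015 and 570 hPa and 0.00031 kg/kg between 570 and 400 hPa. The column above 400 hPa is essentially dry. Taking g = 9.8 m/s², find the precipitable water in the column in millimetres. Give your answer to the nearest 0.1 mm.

Precipitable water is the column-integrated vapour mass per unit area: PW = (1/g) Σ q̄ Δp, with q in kg/kg and Δp in Pa (1 kg/m² of water = 1 mm).
Layer 1015–570 hPa: Δp = 445 hPa = 44500 Pa, q̄ = 0.002 kg/kg → 0.002 × 44500 / 9.8 = 9.08 mm
Layer 570–400 hPa: Δp = 170 hPa = 17000 Pa, q̄ = 0.00031 kg/kg → 0.00031 × 17000 / 9.8 = 0.54 mm
PW = 9.08 + 0.54 = 9.62 ≈ 9.6 mm.

PW ≈ 9.6 mm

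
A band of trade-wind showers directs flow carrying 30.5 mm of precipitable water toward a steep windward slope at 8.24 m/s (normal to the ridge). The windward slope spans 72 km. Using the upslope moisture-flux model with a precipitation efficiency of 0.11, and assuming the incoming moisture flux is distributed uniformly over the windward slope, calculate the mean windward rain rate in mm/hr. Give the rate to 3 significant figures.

R ≈ 1.38 mm/hr

Incoming column moisture flux per unit ridge length: F = V × PW = 8.24 × 30.5 = 251.32 mm·m/s.
Spread over the 72 km slope with efficiency ε = 0.11: R = ε·F/W = 0.11 × 251.32 / 72000 m = 3.840e-04 mm/s.
R = 3.840e-04 × 3600 = 1.38 mm/hr.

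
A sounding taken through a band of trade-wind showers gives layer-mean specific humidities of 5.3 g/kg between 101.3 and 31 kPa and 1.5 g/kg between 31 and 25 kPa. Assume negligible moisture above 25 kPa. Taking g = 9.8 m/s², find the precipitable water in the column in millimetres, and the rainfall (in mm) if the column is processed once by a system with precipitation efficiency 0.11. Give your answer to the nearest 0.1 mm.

PW ≈ 38.9 mm; rainfall ≈ 4.3 mm

Precipitable water is the column-integrated vapour mass per unit area: PW = (1/g) Σ q̄ Δp, with q in kg/kg and Δp in Pa (1 kg/m² of water = 1 mm).
Layer 101.3–31 kPa: Δp = 703 hPa = 70300 Pa, q̄ = 0.0053 kg/kg → 0.0053 × 70300 / 9.8 = 38.02 mm
Layer 31–25 kPa: Δp = 60 hPa = 6000 Pa, q̄ = 0.0015 kg/kg → 0.0015 × 6000 / 9.8 = 0.92 mm
PW = 38.02 + 0.92 = 38.94 ≈ 38.9 mm.
Rainfall = ε × PW = 0.11 × 38.9 = 4.3 mm.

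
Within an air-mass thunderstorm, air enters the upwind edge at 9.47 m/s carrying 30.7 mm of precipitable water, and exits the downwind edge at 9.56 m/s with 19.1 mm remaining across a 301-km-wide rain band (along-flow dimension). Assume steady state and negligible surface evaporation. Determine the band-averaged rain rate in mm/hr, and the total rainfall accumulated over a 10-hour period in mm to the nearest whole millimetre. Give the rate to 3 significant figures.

R ≈ 1.29 mm/hr; total ≈ 13 mm

Column moisture flux per unit crosswind length is F = V × PW.
Inflow: F_in = 9.47 × 30.7 = 290.729 mm·m/s
Outflow: F_out = 9.56 × 19.1 = 182.596 mm·m/s
Steady-state rate R = (F_in − F_out)/L = (290.729 − 182.596) / 301000 m = 3.592e-04 mm/s.
R = 3.592e-04 × 3600 = 1.29 mm/hr.
Over 10 h: total = 1.29 × 10 = 12.9 ≈ 13 mm.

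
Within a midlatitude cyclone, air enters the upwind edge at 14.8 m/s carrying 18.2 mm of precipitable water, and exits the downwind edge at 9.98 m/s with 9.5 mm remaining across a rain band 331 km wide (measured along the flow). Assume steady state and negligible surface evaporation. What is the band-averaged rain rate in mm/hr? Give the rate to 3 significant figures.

Column moisture flux per unit crosswind length is F = V × PW.
Inflow: F_in = 14.8 × 18.2 = 269.36 mm·m/s
Outflow: F_out = 9.98 × 9.5 = 94.81 mm·m/s
Steady-state rate R = (F_in − F_out)/L = (269.36 − 94.81) / 331000 m = 5.273e-04 mm/s.
R = 5.273e-04 × 3600 = 1.90 mm/hr.

R ≈ 1.90 mm/hr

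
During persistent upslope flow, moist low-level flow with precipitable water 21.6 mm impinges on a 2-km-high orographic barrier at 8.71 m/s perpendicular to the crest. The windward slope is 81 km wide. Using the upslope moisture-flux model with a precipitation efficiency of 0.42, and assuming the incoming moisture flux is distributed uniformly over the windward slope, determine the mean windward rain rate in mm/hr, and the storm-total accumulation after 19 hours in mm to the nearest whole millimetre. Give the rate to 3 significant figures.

Incoming column moisture flux per unit ridge length: F = V × PW = 8.71 × 21.6 = 188.136 mm·m/s.
Spread over the 81 km slope with efficiency ε = 0.42: R = ε·F/W = 0.42 × 188.136 / 81000 m = 9.755e-04 mm/s.
R = 9.755e-04 × 3600 = 3.51 mm/hr.
Over 19 h: total = 3.51 × 19 = 66.69 ≈ 67 mm.

R ≈ 3.51 mm/hr; total ≈ 67 mm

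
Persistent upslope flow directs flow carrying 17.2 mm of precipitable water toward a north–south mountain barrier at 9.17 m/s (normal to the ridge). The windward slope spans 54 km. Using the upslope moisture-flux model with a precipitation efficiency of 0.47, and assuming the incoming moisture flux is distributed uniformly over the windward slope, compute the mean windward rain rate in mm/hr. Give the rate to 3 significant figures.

Incoming column moisture flux per unit ridge length: F = V × PW = 9.17 × 17.2 = 157.724 mm·m/s.
Spread over the 54 km slope with efficiency ε = 0.47: R = ε·F/W = 0.47 × 157.724 / 54000 m = 1.373e-03 mm/s.
R = 1.373e-03 × 3600 = 4.94 mm/hr.

R ≈ 4.94 mm/hr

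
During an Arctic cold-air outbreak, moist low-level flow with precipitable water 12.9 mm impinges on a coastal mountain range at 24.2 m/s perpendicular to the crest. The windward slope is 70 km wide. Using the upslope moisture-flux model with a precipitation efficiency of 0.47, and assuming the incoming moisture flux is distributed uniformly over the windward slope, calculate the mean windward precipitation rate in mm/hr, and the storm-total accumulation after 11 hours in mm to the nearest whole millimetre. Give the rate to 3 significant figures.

Incoming column moisture flux per unit ridge length: F = V × PW = 24.2 × 12.9 = 312.18 mm·m/s.
Spread over the 70 km slope with efficiency ε = 0.47: R = ε·F/W = 0.47 × 312.18 / 70000 m = 2.096e-03 mm/s.
R = 2.096e-03 × 3600 = 7.55 mm/hr.
Over 11 h: total = 7.55 × 11 = 83.05 ≈ 83 mm.

R ≈ 7.55 mm/hr; total ≈ 83 mm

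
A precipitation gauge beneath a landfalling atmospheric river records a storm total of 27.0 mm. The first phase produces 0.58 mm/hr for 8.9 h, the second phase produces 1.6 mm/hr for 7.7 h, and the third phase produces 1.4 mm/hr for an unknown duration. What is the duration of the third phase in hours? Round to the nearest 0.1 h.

duration ≈ 6.8 h

Known phases: 0.58 × 8.9 + 1.6 × 7.7 = 5.162 + 12.32 = 17.482 mm.
Remaining depth = 27.0 − 17.482 = 9.518 mm.
Duration = 9.518 / 1.4 = 6.8 h.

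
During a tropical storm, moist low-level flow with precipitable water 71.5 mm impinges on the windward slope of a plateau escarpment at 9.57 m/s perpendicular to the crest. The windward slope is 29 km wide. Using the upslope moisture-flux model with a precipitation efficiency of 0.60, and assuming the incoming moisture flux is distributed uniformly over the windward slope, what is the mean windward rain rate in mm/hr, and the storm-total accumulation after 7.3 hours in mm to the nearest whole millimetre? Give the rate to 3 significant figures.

Incoming column moisture flux per unit ridge length: F = V × PW = 9.57 × 71.5 = 684.255 mm·m/s.
Spread over the 29 km slope with efficiency ε = 0.60: R = ε·F/W = 0.60 × 684.255 / 29000 m = 1.416e-02 mm/s.
R = 1.416e-02 × 3600 = 51.0 mm/hr.
Over 7.3 h: total = 51.0 × 7.3 = 372.3 ≈ 372 mm.

R ≈ 51.0 mm/hr; total ≈ 372 mm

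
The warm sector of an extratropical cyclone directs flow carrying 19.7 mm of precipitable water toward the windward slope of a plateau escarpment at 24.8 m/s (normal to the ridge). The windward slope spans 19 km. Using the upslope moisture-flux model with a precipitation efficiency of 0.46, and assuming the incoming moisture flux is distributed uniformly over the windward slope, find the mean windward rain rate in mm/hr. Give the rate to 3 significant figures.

Incoming column moisture flux per unit ridge length: F = V × PW = 24.8 × 19.7 = 488.56 mm·m/s.
Spread over the 19 km slope with efficiency ε = 0.46: R = ε·F/W = 0.46 × 488.56 / 19000 m = 1.183e-02 mm/s.
R = 1.183e-02 × 3600 = 42.6 mm/hr.

R ≈ 42.6 mm/hr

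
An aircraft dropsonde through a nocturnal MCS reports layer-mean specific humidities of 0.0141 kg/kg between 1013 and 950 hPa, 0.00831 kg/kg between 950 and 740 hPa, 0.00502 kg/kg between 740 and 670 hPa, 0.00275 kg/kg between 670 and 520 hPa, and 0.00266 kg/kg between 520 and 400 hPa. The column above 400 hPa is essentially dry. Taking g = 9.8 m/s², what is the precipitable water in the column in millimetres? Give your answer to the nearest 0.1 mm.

Precipitable water is the column-integrated vapour mass per unit area: PW = (1/g) Σ q̄ Δp, with q in kg/kg and Δp in Pa (1 kg/m² of water = 1 mm).
Layer 1013–950 hPa: Δp = 63 hPa = 6300 Pa, q̄ = 0.0141 kg/kg → 0.0141 × 6300 / 9.8 = 9.06 mm
Layer 950–740 hPa: Δp = 210 hPa = 21000 Pa, q̄ = 0.00831 kg/kg → 0.00831 × 21000 / 9.8 = 17.81 mm
Layer 740–670 hPa: Δp = 70 hPa = 7000 Pa, q̄ = 0.00502 kg/kg → 0.00502 × 7000 / 9.8 = 3.59 mm
Layer 670–520 hPa: Δp = 150 hPa = 15000 Pa, q̄ = 0.00275 kg/kg → 0.00275 × 15000 / 9.8 = 4.21 mm
Layer 520–400 hPa: Δp = 120 hPa = 12000 Pa, q̄ = 0.00266 kg/kg → 0.00266 × 12000 / 9.8 = 3.26 mm
PW = 9.06 + 17.81 + 3.59 + 4.21 + 3.26 = 37.93 ≈ 37.9 mm.

PW ≈ 37.9 mm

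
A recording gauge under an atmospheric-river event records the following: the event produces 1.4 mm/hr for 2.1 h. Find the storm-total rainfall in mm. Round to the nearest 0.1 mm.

total ≈ 2.9 mm

Total = Σ Rᵢ Δtᵢ = 1.4 × 2.1
      = 2.94 = 2.9 mm.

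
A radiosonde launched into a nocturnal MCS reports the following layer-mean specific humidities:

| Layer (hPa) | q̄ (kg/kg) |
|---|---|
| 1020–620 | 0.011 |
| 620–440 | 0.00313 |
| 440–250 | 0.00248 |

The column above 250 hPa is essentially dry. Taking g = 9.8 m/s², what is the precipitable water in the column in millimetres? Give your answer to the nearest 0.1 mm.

PW ≈ 55.5 mm

Precipitable water is the column-integrated vapour mass per unit area: PW = (1/g) Σ q̄ Δp, with q in kg/kg and Δp in Pa (1 kg/m² of water = 1 mm).
Layer 1020–620 hPa: Δp = 400 hPa = 40000 Pa, q̄ = 0.011 kg/kg → 0.011 × 40000 / 9.8 = 44.90 mm
Layer 620–440 hPa: Δp = 180 hPa = 18000 Pa, q̄ = 0.00313 kg/kg → 0.00313 × 18000 / 9.8 = 5.75 mm
Layer 440–250 hPa: Δp = 190 hPa = 19000 Pa, q̄ = 0.00248 kg/kg → 0.00248 × 19000 / 9.8 = 4.81 mm
PW = 44.90 + 5.75 + 4.81 = 55.46 ≈ 55.5 mm.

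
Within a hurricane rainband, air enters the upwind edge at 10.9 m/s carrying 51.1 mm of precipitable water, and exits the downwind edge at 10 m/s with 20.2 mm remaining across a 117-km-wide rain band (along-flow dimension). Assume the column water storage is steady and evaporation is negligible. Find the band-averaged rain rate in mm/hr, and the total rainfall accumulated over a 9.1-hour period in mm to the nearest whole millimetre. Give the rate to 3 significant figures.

Column moisture flux per unit crosswind length is F = V × PW.
Inflow: F_in = 10.9 × 51.1 = 556.99 mm·m/s
Outflow: F_out = 10 × 20.2 = 202 mm·m/s
Steady-state rate R = (F_in − F_out)/L = (556.99 − 202) / 117000 m = 3.034e-03 mm/s.
R = 3.034e-03 × 3600 = 10.9 mm/hr.
Over 9.1 h: total = 10.9 × 9.1 = 99.19 ≈ 99 mm.

R ≈ 10.9 mm/hr; total ≈ 99 mm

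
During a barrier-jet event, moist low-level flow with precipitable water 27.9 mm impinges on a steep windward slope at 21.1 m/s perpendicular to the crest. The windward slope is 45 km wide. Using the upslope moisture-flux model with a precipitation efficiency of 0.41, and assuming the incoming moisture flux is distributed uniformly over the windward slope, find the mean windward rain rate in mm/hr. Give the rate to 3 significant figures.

Incoming column moisture flux per unit ridge length: F = V × PW = 21.1 × 27.9 = 588.69 mm·m/s.
Spread over the 45 km slope with efficiency ε = 0.41: R = ε·F/W = 0.41 × 588.69 / 45000 m = 5.364e-03 mm/s.
R = 5.364e-03 × 3600 = 19.3 mm/hr.

R ≈ 19.3 mm/hr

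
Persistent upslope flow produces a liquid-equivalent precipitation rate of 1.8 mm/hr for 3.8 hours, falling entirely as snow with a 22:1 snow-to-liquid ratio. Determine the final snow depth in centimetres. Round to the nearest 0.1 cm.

snow depth ≈ 15.0 cm

Liquid-equivalent depth = 1.8 × 3.8 = 6.84 mm.
Snow depth = 6.84 mm × 22 = 150.48 mm = 15.0 cm.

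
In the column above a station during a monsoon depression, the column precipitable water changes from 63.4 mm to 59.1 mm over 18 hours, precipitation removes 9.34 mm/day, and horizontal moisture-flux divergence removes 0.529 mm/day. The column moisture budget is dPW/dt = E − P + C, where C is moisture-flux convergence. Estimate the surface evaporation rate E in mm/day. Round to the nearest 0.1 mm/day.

E ≈ 4.1 mm/day

dPW/dt = (59.1 − 63.4) mm / (18/24 day) = -5.733 mm/day.
E = dPW/dt + P − C = (-5.733) + 9.34 − (-0.529) = 4.1 mm/day.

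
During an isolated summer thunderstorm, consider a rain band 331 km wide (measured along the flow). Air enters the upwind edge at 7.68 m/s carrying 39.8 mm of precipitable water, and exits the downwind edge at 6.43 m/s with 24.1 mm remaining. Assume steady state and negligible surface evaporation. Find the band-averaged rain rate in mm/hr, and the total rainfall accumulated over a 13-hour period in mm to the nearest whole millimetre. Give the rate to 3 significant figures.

R ≈ 1.64 mm/hr; total ≈ 21 mm

Column moisture flux per unit crosswind length is F = V × PW.
Inflow: F_in = 7.68 × 39.8 = 305.664 mm·m/s
Outflow: F_out = 6.43 × 24.1 = 154.963 mm·m/s
Steady-state rate R = (F_in − F_out)/L = (305.664 − 154.963) / 331000 m = 4.553e-04 mm/s.
R = 4.553e-04 × 3600 = 1.64 mm/hr.
Over 13 h: total = 1.64 × 13 = 21.32 ≈ 21 mm.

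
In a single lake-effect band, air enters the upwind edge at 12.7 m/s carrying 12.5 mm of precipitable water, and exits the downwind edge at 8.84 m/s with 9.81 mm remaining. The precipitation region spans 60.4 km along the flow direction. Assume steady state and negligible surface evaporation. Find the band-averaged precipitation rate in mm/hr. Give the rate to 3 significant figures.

Column moisture flux per unit crosswind length is F = V × PW.
Inflow: F_in = 12.7 × 12.5 = 158.75 mm·m/s
Outflow: F_out = 8.84 × 9.81 = 86.7204 mm·m/s
Steady-state rate R = (F_in − F_out)/L = (158.75 − 86.7204) / 60400 m = 1.193e-03 mm/s.
R = 1.193e-03 × 3600 = 4.29 mm/hr.

R ≈ 4.29 mm/hr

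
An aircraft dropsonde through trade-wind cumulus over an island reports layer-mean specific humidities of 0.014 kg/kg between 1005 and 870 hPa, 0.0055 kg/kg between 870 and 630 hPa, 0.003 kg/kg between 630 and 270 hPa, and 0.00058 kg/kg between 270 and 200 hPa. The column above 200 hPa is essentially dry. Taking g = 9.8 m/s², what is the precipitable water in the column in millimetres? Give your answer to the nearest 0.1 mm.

Precipitable water is the column-integrated vapour mass per unit area: PW = (1/g) Σ q̄ Δp, with q in kg/kg and Δp in Pa (1 kg/m² of water = 1 mm).
Layer 1005–870 hPa: Δp = 135 hPa = 13500 Pa, q̄ = 0.014 kg/kg → 0.014 × 13500 / 9.8 = 19.29 mm
Layer 870–630 hPa: Δp = 240 hPa = 24000 Pa, q̄ = 0.0055 kg/kg → 0.0055 × 24000 / 9.8 = 13.47 mm
Layer 630–270 hPa: Δp = 360 hPa = 36000 Pa, q̄ = 0.003 kg/kg → 0.003 × 36000 / 9.8 = 11.02 mm
Layer 270–200 hPa: Δp = 70 hPa = 7000 Pa, q̄ = 0.00058 kg/kg → 0.00058 × 7000 / 9.8 = 0.41 mm
PW = 19.29 + 13.47 + 11.02 + 0.41 = 44.19 ≈ 44.2 mm.

PW ≈ 44.2 mm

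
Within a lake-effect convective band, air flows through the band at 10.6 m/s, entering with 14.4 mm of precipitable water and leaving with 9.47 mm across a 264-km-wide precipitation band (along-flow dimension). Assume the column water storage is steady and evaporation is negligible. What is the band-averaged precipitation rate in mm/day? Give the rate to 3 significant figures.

R ≈ 17.1 mm/day

Column moisture flux per unit crosswind length is F = V × PW.
Inflow: F_in = 10.6 × 14.4 = 152.64 mm·m/s
Outflow: F_out = 10.6 × 9.47 = 100.382 mm·m/s
Steady-state rate R = (F_in − F_out)/L = (152.64 − 100.382) / 264000 m = 1.979e-04 mm/s.
R = 1.979e-04 × 3600 × 24 = 17.1 mm/day.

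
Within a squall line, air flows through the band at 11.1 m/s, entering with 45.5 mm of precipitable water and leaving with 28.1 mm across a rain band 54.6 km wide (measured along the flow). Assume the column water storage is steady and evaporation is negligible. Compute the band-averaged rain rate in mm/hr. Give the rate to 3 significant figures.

Column moisture flux per unit crosswind length is F = V × PW.
Inflow: F_in = 11.1 × 45.5 = 505.05 mm·m/s
Outflow: F_out = 11.1 × 28.1 = 311.91 mm·m/s
Steady-state rate R = (F_in − F_out)/L = (505.05 − 311.91) / 54600 m = 3.537e-03 mm/s.
R = 3.537e-03 × 3600 = 12.7 mm/hr.

R ≈ 12.7 mm/hr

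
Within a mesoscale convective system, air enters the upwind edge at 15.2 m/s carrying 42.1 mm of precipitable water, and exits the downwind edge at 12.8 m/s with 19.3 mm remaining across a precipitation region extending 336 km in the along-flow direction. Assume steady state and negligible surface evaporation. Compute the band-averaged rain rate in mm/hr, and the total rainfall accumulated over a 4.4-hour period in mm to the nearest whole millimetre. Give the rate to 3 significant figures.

R ≈ 4.21 mm/hr; total ≈ 19 mm

Column moisture flux per unit crosswind length is F = V × PW.
Inflow: F_in = 15.2 × 42.1 = 639.92 mm·m/s
Outflow: F_out = 12.8 × 19.3 = 247.04 mm·m/s
Steady-state rate R = (F_in − F_out)/L = (639.92 − 247.04) / 336000 m = 1.169e-03 mm/s.
R = 1.169e-03 × 3600 = 4.21 mm/hr.
Over 4.4 h: total = 4.21 × 4.4 = 18.524 ≈ 19 mm.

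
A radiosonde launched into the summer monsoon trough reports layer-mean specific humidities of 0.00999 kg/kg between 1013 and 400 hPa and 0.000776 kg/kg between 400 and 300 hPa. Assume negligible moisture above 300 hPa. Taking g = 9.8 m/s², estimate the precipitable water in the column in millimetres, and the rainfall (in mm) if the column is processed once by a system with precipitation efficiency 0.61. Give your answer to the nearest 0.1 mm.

PW ≈ 63.3 mm; rainfall ≈ 38.6 mm

Precipitable water is the column-integrated vapour mass per unit area: PW = (1/g) Σ q̄ Δp, with q in kg/kg and Δp in Pa (1 kg/m² of water = 1 mm).
Layer 1013–400 hPa: Δp = 613 hPa = 61300 Pa, q̄ = 0.00999 kg/kg → 0.00999 × 61300 / 9.8 = 62.49 mm
Layer 400–300 hPa: Δp = 100 hPa = 10000 Pa, q̄ = 0.000776 kg/kg → 0.000776 × 10000 / 9.8 = 0.79 mm
PW = 62.49 + 0.79 = 63.28 ≈ 63.3 mm.
Rainfall = ε × PW = 0.61 × 63.3 = 38.6 mm.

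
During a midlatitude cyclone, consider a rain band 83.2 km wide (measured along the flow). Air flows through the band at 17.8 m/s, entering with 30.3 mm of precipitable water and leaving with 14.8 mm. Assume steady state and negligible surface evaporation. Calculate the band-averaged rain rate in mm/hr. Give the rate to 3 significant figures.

Column moisture flux per unit crosswind length is F = V × PW.
Inflow: F_in = 17.8 × 30.3 = 539.34 mm·m/s
Outflow: F_out = 17.8 × 14.8 = 263.44 mm·m/s
Steady-state rate R = (F_in − F_out)/L = (539.34 − 263.44) / 83200 m = 3.316e-03 mm/s.
R = 3.316e-03 × 3600 = 11.9 mm/hr.

R ≈ 11.9 mm/hr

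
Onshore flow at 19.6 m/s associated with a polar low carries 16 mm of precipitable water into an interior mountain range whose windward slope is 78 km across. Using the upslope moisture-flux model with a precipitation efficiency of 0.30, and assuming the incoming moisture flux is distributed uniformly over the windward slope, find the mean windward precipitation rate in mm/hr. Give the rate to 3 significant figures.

R ≈ 4.34 mm/hr

Incoming column moisture flux per unit ridge length: F = V × PW = 19.6 × 16 = 313.6 mm·m/s.
Spread over the 78 km slope with efficiency ε = 0.30: R = ε·F/W = 0.30 × 313.6 / 78000 m = 1.206e-03 mm/s.
R = 1.206e-03 × 3600 = 4.34 mm/hr.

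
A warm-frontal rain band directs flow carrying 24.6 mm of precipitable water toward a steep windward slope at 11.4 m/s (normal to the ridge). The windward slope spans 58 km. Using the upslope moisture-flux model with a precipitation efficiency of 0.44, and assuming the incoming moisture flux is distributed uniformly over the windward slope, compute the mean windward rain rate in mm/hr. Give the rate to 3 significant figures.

Incoming column moisture flux per unit ridge length: F = V × PW = 11.4 × 24.6 = 280.44 mm·m/s.
Spread over the 58 km slope with efficiency ε = 0.44: R = ε·F/W = 0.44 × 280.44 / 58000 m = 2.127e-03 mm/s.
R = 2.127e-03 × 3600 = 7.66 mm/hr.

R ≈ 7.66 mm/hr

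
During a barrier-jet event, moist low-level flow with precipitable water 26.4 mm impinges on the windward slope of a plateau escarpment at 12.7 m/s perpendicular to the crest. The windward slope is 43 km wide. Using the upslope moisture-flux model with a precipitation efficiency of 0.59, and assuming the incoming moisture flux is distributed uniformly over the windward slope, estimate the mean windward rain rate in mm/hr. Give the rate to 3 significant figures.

Incoming column moisture flux per unit ridge length: F = V × PW = 12.7 × 26.4 = 335.28 mm·m/s.
Spread over the 43 km slope with efficiency ε = 0.59: R = ε·F/W = 0.59 × 335.28 / 43000 m = 4.600e-03 mm/s.
R = 4.600e-03 × 3600 = 16.6 mm/hr.

R ≈ 16.6 mm/hr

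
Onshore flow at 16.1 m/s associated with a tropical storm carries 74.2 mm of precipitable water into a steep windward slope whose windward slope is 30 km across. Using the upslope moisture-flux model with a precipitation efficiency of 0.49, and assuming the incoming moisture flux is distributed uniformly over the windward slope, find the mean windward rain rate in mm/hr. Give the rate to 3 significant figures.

R ≈ 70.2 mm/hr

Incoming column moisture flux per unit ridge length: F = V × PW = 16.1 × 74.2 = 1194.62 mm·m/s.
Spread over the 30 km slope with efficiency ε = 0.49: R = ε·F/W = 0.49 × 1194.62 / 30000 m = 1.951e-02 mm/s.
R = 1.951e-02 × 3600 = 70.2 mm/hr.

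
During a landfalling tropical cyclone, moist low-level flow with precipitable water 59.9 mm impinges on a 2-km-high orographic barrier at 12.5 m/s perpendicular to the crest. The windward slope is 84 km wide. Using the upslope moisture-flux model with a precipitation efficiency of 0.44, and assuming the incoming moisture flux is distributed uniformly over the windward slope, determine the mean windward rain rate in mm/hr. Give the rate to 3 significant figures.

R ≈ 14.1 mm/hr

Incoming column moisture flux per unit ridge length: F = V × PW = 12.5 × 59.9 = 748.75 mm·m/s.
Spread over the 84 km slope with efficiency ε = 0.44: R = ε·F/W = 0.44 × 748.75 / 84000 m = 3.922e-03 mm/s.
R = 3.922e-03 × 3600 = 14.1 mm/hr.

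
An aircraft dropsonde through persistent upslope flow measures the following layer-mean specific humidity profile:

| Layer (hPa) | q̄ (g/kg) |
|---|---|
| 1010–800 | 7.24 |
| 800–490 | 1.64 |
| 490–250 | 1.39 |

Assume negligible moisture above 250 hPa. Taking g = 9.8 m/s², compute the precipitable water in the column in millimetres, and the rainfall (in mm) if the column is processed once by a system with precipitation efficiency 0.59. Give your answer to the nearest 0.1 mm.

Precipitable water is the column-integrated vapour mass per unit area: PW = (1/g) Σ q̄ Δp, with q in kg/kg and Δp in Pa (1 kg/m² of water = 1 mm).
Layer 1010–800 hPa: Δp = 210 hPa = 21000 Pa, q̄ = 0.00724 kg/kg → 0.00724 × 21000 / 9.8 = 15.51 mm
Layer 800–490 hPa: Δp = 310 hPa = 31000 Pa, q̄ = 0.00164 kg/kg → 0.00164 × 31000 / 9.8 = 5.19 mm
Layer 490–250 hPa: Δp = 240 hPa = 24000 Pa, q̄ = 0.00139 kg/kg → 0.00139 × 24000 / 9.8 = 3.40 mm
PW = 15.51 + 5.19 + 3.40 = 24.10 ≈ 24.1 mm.
Rainfall = ε × PW = 0.59 × 24.1 = 14.2 mm.

PW ≈ 24.1 mm; rainfall ≈ 14.2 mm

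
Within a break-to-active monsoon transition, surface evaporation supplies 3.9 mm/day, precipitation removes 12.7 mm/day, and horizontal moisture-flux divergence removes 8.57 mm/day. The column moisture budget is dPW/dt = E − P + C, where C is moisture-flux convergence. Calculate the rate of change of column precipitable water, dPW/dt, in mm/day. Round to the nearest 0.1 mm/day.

dPW/dt ≈ -17.4 mm/day

dPW/dt = E − P + C = 3.9 − 12.7 + (-8.57) = -17.4 mm/day.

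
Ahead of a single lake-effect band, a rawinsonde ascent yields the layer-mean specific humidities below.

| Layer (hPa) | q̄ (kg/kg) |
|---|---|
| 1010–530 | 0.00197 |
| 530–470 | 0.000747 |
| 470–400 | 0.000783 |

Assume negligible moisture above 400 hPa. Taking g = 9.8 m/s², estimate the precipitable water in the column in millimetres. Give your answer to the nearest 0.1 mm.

Precipitable water is the column-integrated vapour mass per unit area: PW = (1/g) Σ q̄ Δp, with q in kg/kg and Δp in Pa (1 kg/m² of water = 1 mm).
Layer 1010–530 hPa: Δp = 480 hPa = 48000 Pa, q̄ = 0.00197 kg/kg → 0.00197 × 48000 / 9.8 = 9.65 mm
Layer 530–470 hPa: Δp = 60 hPa = 6000 Pa, q̄ = 0.000747 kg/kg → 0.000747 × 6000 / 9.8 = 0.46 mm
Layer 470–400 hPa: Δp = 70 hPa = 7000 Pa, q̄ = 0.000783 kg/kg → 0.000783 × 7000 / 9.8 = 0.56 mm
PW = 9.65 + 0.46 + 0.56 = 10.67 ≈ 10.7 mm.

PW ≈ 10.7 mm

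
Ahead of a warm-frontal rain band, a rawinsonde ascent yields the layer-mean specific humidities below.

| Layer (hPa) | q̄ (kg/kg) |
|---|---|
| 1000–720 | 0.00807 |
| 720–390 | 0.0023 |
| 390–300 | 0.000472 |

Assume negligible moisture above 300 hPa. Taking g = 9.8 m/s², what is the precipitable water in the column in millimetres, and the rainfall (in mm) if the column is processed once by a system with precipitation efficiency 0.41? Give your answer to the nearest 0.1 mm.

PW ≈ 31.2 mm; rainfall ≈ 12.8 mm

Precipitable water is the column-integrated vapour mass per unit area: PW = (1/g) Σ q̄ Δp, with q in kg/kg and Δp in Pa (1 kg/m² of water = 1 mm).
Layer 1000–720 hPa: Δp = 280 hPa = 28000 Pa, q̄ = 0.00807 kg/kg → 0.00807 × 28000 / 9.8 = 23.06 mm
Layer 720–390 hPa: Δp = 330 hPa = 33000 Pa, q̄ = 0.0023 kg/kg → 0.0023 × 33000 / 9.8 = 7.74 mm
Layer 390–300 hPa: Δp = 90 hPa = 9000 Pa, q̄ = 0.000472 kg/kg → 0.000472 × 9000 / 9.8 = 0.43 mm
PW = 23.06 + 7.74 + 0.43 = 31.23 ≈ 31.2 mm.
Rainfall = ε × PW = 0.41 × 31.2 = 12.8 mm.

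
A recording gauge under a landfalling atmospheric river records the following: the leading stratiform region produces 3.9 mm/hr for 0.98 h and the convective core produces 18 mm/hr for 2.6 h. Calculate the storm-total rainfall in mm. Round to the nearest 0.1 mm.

total ≈ 50.6 mm

Total = Σ Rᵢ Δtᵢ = 3.9 × 0.98 + 18 × 2.6
      = 3.822 + 46.8 = 50.6 mm.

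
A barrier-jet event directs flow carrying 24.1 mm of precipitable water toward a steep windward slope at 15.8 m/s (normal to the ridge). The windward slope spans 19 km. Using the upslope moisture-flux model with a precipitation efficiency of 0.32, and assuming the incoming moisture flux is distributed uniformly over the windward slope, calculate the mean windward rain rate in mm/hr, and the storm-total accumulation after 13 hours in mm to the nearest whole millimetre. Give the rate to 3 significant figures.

Incoming column moisture flux per unit ridge length: F = V × PW = 15.8 × 24.1 = 380.78 mm·m/s.
Spread over the 19 km slope with efficiency ε = 0.32: R = ε·F/W = 0.32 × 380.78 / 19000 m = 6.413e-03 mm/s.
R = 6.413e-03 × 3600 = 23.1 mm/hr.
Over 13 h: total = 23.1 × 13 = 300.3 ≈ 300 mm.

R ≈ 23.1 mm/hr; total ≈ 300 mm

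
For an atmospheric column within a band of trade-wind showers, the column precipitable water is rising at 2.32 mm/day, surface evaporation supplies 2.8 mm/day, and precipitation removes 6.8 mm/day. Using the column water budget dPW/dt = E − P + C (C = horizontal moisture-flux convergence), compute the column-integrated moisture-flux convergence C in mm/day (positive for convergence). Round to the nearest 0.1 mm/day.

C ≈ 6.3 mm/day

dPW/dt = +2.32 mm/day.
C = dPW/dt − E + P = (+2.32) − 2.8 + 6.8 = 6.3 mm/day.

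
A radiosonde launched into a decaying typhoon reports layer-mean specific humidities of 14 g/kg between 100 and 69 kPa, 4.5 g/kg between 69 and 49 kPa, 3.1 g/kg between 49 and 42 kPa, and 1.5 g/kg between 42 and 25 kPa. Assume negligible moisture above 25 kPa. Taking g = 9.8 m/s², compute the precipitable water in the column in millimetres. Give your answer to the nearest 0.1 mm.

PW ≈ 58.3 mm

Precipitable water is the column-integrated vapour mass per unit area: PW = (1/g) Σ q̄ Δp, with q in kg/kg and Δp in Pa (1 kg/m² of water = 1 mm).
Layer 100–69 kPa: Δp = 310 hPa = 31000 Pa, q̄ = 0.014 kg/kg → 0.014 × 31000 / 9.8 = 44.29 mm
Layer 69–49 kPa: Δp = 200 hPa = 20000 Pa, q̄ = 0.0045 kg/kg → 0.0045 × 20000 / 9.8 = 9.18 mm
Layer 49–42 kPa: Δp = 70 hPa = 7000 Pa, q̄ = 0.0031 kg/kg → 0.0031 × 7000 / 9.8 = 2.21 mm
Layer 42–25 kPa: Δp = 170 hPa = 17000 Pa, q̄ = 0.0015 kg/kg → 0.0015 × 17000 / 9.8 = 2.60 mm
PW = 44.29 + 9.18 + 2.21 + 2.60 = 58.28 ≈ 58.3 mm.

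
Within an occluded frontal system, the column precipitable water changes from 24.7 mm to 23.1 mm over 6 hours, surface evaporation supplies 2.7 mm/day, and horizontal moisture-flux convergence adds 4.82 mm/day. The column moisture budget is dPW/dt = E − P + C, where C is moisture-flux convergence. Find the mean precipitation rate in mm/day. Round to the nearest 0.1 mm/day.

P ≈ 13.9 mm/day

dPW/dt = (23.1 − 24.7) mm / (6/24 day) = -6.400 mm/day.
P = E + C − dPW/dt = 2.7 + (4.82) − (-6.400) = 13.9 mm/day.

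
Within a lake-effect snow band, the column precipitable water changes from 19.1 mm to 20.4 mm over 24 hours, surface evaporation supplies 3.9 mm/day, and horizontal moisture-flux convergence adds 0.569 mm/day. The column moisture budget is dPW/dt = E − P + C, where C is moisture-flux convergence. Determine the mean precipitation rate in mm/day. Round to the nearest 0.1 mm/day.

P ≈ 3.2 mm/day

dPW/dt = (20.4 − 19.1) mm / (24/24 day) = +1.300 mm/day.
P = E + C − dPW/dt = 3.9 + (0.569) − (+1.300) = 3.2 mm/day.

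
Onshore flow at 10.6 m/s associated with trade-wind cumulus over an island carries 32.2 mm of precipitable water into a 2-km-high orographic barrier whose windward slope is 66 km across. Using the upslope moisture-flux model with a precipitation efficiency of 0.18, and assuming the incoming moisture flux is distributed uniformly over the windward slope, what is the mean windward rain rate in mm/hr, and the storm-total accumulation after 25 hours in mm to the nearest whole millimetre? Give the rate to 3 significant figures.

Incoming column moisture flux per unit ridge length: F = V × PW = 10.6 × 32.2 = 341.32 mm·m/s.
Spread over the 66 km slope with efficiency ε = 0.18: R = ε·F/W = 0.18 × 341.32 / 66000 m = 9.309e-04 mm/s.
R = 9.309e-04 × 3600 = 3.35 mm/hr.
Over 25 h: total = 3.35 × 25 = 83.75 ≈ 84 mm.

R ≈ 3.35 mm/hr; total ≈ 84 mm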